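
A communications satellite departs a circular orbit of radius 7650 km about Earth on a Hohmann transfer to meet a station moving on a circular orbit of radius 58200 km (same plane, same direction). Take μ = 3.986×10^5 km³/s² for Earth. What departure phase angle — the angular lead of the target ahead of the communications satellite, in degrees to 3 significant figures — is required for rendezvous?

φ = 103°

Semi-major axis of the transfer orbit: a_t = (7650 + 58200)/2 = 32925 km.
The half-period of the transfer ellipse is t = π√(a_t³/μ) = 29728.3 s.
Target angular speed ω₂ = √(μ/r₂³) = 4.49660×10^-5 rad/s.
Angle swept by the target during transfer: ω₂·t = 1.3368 rad = 76.59°.
The communications satellite traverses 180° on the transfer ellipse, so the target must lead by 180° − 76.59° = 103°.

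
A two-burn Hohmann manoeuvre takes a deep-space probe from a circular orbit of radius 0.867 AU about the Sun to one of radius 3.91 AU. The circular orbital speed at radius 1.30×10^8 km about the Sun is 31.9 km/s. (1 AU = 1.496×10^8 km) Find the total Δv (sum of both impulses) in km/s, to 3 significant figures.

Δv = 14.9 km/s

From the circular-orbit relation v² = μ/r at r = 1.30×10^8 km: μ = v²r = (31.9)² × 1.30×10^8 = 1.32289×10^11 km³/s².
In km: r₁ = 0.867 × 1.496×10^8 = 1.297032×10^8 km; r₂ = 3.91 × 1.496×10^8 = 5.84936×10^8 km.
Semi-major axis of the transfer orbit: a_t = (1.297032×10^8 + 5.84936×10^8)/2 = 3.573196×10^8 km.
Circular speed at r₁: v₁ = √(μ/r₁) = √(1.32289×10^11/1.297032×10^8) = 31.936 km/s.
On the transfer ellipse at r₁, vis-viva gives v_p = √[μ(2/r₁ − 1/a_t)] = 40.861 km/s.
First burn Δv₁ = |v_p − v₁| = 8.925 km/s.
Circular speed at r₂: v₂ = √(μ/r₂) = 15.039 km/s.
Transfer-orbit speed at r₂: v_a = √[μ(2/r₂ − 1/a_t)] = 9.0606 km/s.
Second burn Δv₂ = |v₂ − v_a| = 5.978 km/s.
Δv = Δv₁ + Δv₂ = 8.925 + 5.978 = 14.90 km/s.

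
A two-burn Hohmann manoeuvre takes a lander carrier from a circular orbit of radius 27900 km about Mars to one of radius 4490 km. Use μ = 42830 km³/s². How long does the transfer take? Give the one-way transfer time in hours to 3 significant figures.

Semi-major axis of the transfer orbit: a_t = (27900 + 4490)/2 = 16195 km.
Transfer time t = π√(a_t³/μ) = π√((16195)³ / 42830) = 31290 s.
Converting: 31290 s ÷ 3600 s/hour = 8.69 hours.

t = 8.69 hours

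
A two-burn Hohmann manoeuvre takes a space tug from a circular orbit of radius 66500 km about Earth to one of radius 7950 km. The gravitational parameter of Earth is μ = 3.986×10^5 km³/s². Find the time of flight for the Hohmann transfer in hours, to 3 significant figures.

Transfer-ellipse semi-major axis a_t = (r₁ + r₂)/2 = (66500 + 7950)/2 = 37225 km.
Transfer time t = π√(a_t³/μ) = π√((37225)³ / 3.986×10^5) = 35740 s.
Converting: 35740 s ÷ 3600 s/hour = 9.93 hours.

t = 9.93 hours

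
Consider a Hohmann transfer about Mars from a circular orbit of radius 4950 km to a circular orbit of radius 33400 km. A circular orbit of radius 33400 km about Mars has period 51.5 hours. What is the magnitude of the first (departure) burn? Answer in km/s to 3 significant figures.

From Kepler's third law T² = 4π²r³/μ at r = 33400 km, T = 51.5 hours = 51.5 × 3600 s = 1.854×10^5 s: μ = 4π²r³/T² = 42793.7 km³/s².
The Hohmann ellipse has a_t = (r₁ + r₂)/2 = 19175 km.
On the circular orbit at r = 4950 km, v_c = √(μ/r) = 2.94027 km/s.
Vis-viva on the transfer ellipse at r = 4950 km gives v_t = √[μ(2/r − 1/a_t)] = 3.88055 km/s.
Δv₁ = |v_t − v_c| = |3.88055 − 2.94027| = 0.9403 km/s.

Δv₁ = 0.940 km/s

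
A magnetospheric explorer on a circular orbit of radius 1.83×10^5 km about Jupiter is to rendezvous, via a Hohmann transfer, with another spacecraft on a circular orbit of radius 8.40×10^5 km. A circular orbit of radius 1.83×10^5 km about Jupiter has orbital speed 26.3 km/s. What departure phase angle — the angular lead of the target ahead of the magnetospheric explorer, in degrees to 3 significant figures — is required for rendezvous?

φ = 94.5°

From the circular-orbit relation v² = μ/r at r = 1.83×10^5 km: μ = v²r = (26.3)² × 1.83×10^5 = 1.26579×10^8 km³/s².
Semi-major axis of the transfer orbit: a_t = (1.830×10^5 + 8.400×10^5)/2 = 5.115×10^5 km.
The half-period of the transfer ellipse is t = π√(a_t³/μ) = 1.0215×10^5 s.
The target's mean motion on its circular orbit is ω₂ = √(μ/r₂³) = 1.4614×10^-5 rad/s.
Angle swept by the target during transfer: ω₂·t = 1.4928 rad = 85.53°.
The magnetospheric explorer traverses 180° on the transfer ellipse, so the target must lead by 180° − 85.53° = 94.5°.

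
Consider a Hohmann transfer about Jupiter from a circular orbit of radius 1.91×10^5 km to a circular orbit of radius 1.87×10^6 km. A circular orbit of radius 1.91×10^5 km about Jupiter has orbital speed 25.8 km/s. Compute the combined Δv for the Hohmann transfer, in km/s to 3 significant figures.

From the circular-orbit relation v² = μ/r at r = 1.91×10^5 km: μ = v²r = (25.8)² × 1.91×10^5 = 1.27137×10^8 km³/s².
The Hohmann ellipse has a_t = (r₁ + r₂)/2 = 1.0305×10^6 km.
At r₁ the circular-orbit speed is v₁ = √(μ/r₁) = 25.800 km/s.
Transfer-orbit speed at r₁ (vis-viva equation): v_p = √[μ(2/r₁ − 1/a_t)] = 34.755 km/s.
First burn Δv₁ = |v_p − v₁| = 8.955 km/s.
Circular speed at r₂: v₂ = √(μ/r₂) = 8.2455 km/s.
Transfer-orbit speed at r₂: v_a = √[μ(2/r₂ − 1/a_t)] = 3.5498 km/s.
Second burn Δv₂ = |v₂ − v_a| = 4.696 km/s.
Total Δv = Δv₁ + Δv₂ = 13.65 km/s.

Δv = 13.7 km/s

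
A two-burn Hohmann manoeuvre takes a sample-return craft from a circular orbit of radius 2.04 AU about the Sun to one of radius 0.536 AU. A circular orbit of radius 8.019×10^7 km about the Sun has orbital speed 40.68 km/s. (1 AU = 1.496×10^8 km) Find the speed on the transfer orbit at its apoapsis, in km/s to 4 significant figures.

v = 13.45 km/s

From the circular-orbit relation v² = μ/r at r = 8.019×10^7 km: μ = v²r = (40.68)² × 8.019×10^7 = 1.32703×10^11 km³/s².
In km: r₁ = 2.04 × 1.496×10^8 = 3.05184×10^8 km; r₂ = 0.536 × 1.496×10^8 = 8.01856×10^7 km.
Semi-major axis of the transfer orbit: a_t = (3.05184×10^8 + 8.01856×10^7)/2 = 1.926848×10^8 km.
At apoapsis, r = 3.05184×10^8 km.
From the vis-viva equation, v = √[μ(2/r − 1/a_t)] = 13.45 km/s.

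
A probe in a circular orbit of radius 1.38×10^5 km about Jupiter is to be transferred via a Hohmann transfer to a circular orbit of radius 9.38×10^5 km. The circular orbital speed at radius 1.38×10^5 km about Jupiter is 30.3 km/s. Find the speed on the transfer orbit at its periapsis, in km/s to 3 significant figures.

v = 40.0 km/s

From the circular-orbit relation v² = μ/r at r = 1.38×10^5 km: μ = v²r = (30.3)² × 1.38×10^5 = 1.26696×10^8 km³/s².
The Hohmann ellipse has a_t = (r₁ + r₂)/2 = 5.380×10^5 km.
At periapsis, r = 1.380×10^5 km.
Vis-viva: v = √[μ(2/r − 1/a_t)] = √[1.26696×10^8 × (2/1.380×10^5 − 1/5.380×10^5)] = 40.01 km/s.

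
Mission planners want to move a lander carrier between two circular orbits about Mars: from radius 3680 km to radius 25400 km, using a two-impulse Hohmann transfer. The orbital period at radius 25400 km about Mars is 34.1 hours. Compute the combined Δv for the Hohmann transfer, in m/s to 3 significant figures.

From Kepler's third law T² = 4π²r³/μ at r = 25400 km, T = 34.1 hours = 34.1 × 3600 s = 1.2276×10^5 s: μ = 4π²r³/T² = 42928.6 km³/s².
Semi-major axis of the transfer orbit: a_t = (3680 + 25400)/2 = 14540 km.
Circular speed at r₁: v₁ = √(μ/r₁) = √(42928.6/3680) = 3.415 km/s.
Transfer-orbit speed at r₁ (v² = μ(2/r − 1/a)): v_p = √[μ(2/r₁ − 1/a_t)] = 4.514 km/s.
First burn Δv₁ = |v_p − v₁| = 1.099 km/s.
Circular speed at r₂: v₂ = √(μ/r₂) = 1.300 km/s.
Transfer-orbit speed at r₂: v_a = √[μ(2/r₂ − 1/a_t)] = 0.6540 km/s.
Second burn Δv₂ = |v₂ − v_a| = 0.6460 km/s.
Total Δv = Δv₁ + Δv₂ = 1.745 km/s.

Δv = 1740 m/s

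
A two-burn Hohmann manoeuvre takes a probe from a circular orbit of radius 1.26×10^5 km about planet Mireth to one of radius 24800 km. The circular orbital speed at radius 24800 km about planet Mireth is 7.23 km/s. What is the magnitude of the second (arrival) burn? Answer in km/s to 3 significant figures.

Δv₂ = 2.12 km/s

From the circular-orbit relation v² = μ/r at r = 24800 km: μ = v²r = (7.23)² × 24800 = 1.29637×10^6 km³/s².
Semi-major axis of the transfer orbit: a_t = (1.260×10^5 + 24800)/2 = 75400 km.
Circular speed at r = 24800 km: v_c = √(μ/r) = 7.230 km/s.
Vis-viva on the transfer ellipse at r = 24800 km gives v_t = √[μ(2/r − 1/a_t)] = 9.346 km/s.
Δv₂ = |v_t − v_c| = |9.346 − 7.230| = 2.116 km/s.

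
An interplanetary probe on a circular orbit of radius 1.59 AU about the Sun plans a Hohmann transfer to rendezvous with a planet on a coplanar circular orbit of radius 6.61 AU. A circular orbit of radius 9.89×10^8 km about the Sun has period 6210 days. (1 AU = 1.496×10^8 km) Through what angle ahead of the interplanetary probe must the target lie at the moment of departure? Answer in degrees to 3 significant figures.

φ = 92.1°

From Kepler's third law T² = 4π²r³/μ at r = 9.89×10^8 km, T = 6210 days = 6210 × 86400 s = 5.36544×10^8 s: μ = 4π²r³/T² = 1.32659×10^11 km³/s².
In km: r₁ = 1.59 × 1.496×10^8 = 2.37864×10^8 km; r₂ = 6.61 × 1.496×10^8 = 9.88856×10^8 km.
The Hohmann ellipse has a_t = (r₁ + r₂)/2 = 6.1336×10^8 km.
Transfer time t = π√(a_t³/μ) = 1.31025×10^8 s.
Target angular speed ω₂ = √(μ/r₂³) = 1.17130×10^-8 rad/s.
Angle swept by the target during transfer: ω₂·t = 1.5347 rad = 87.93°.
Arrival is 180° from departure on the ellipse, so φ = 180° − 87.93° = 92.1°.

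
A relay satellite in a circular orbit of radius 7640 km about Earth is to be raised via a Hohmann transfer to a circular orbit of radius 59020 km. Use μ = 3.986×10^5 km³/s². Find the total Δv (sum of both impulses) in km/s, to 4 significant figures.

Semi-major axis of the transfer orbit: a_t = (7640 + 59020)/2 = 33330 km.
Circular speed at r₁: v₁ = √(μ/r₁) = √(3.986×10^5/7640) = 7.2231 km/s.
Transfer-orbit speed at r₁ (v² = μ(2/r − 1/a)): v_p = √[μ(2/r₁ − 1/a_t)] = 9.6118 km/s.
First burn Δv₁ = |v_p − v₁| = 2.3887 km/s.
At r₂, v₂ = √(μ/r₂) = 2.5988 km/s.
Transfer-orbit speed at r₂: v_a = √[μ(2/r₂ − 1/a_t)] = 1.2442 km/s.
Second burn Δv₂ = |v₂ − v_a| = 1.3546 km/s.
Δv = Δv₁ + Δv₂ = 2.3887 + 1.3546 = 3.743 km/s.

Δv = 3.743 km/s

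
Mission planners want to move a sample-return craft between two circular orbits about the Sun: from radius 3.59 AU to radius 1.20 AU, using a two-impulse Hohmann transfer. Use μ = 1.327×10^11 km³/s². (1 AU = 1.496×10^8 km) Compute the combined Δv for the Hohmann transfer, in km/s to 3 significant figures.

In km: r₁ = 3.59 × 1.496×10^8 = 5.37064×10^8 km; r₂ = 1.20 × 1.496×10^8 = 1.7952×10^8 km.
Transfer-ellipse semi-major axis a_t = (r₁ + r₂)/2 = (5.37064×10^8 + 1.7952×10^8)/2 = 3.58292×10^8 km.
Circular speed at r₁: v₁ = √(μ/r₁) = √(1.327×10^11/5.37064×10^8) = 15.719 km/s.
Transfer-orbit speed at r₁ (vis-viva equation): v_a = √[μ(2/r₁ − 1/a_t)] = 11.127 km/s.
First burn Δv₁ = |v_a − v₁| = 4.592 km/s.
At r₂, v₂ = √(μ/r₂) = 27.188 km/s.
Transfer-orbit speed at r₂: v_p = √[μ(2/r₂ − 1/a_t)] = 33.287 km/s.
Second burn Δv₂ = |v₂ − v_p| = 6.099 km/s.
Total Δv = Δv₁ + Δv₂ = 10.69 km/s.

Δv = 10.7 km/s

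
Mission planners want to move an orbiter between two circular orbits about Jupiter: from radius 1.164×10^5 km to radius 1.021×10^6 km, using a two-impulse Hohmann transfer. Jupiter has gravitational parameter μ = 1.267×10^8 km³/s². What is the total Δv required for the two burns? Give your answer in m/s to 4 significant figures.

Semi-major axis of the transfer orbit: a_t = (1.164×10^5 + 1.021×10^6)/2 = 5.687×10^5 km.
At r₁ the circular-orbit speed is v₁ = √(μ/r₁) = 32.992 km/s.
Transfer-orbit speed at r₁ (v² = μ(2/r − 1/a)): v_p = √[μ(2/r₁ − 1/a_t)] = 44.206 km/s.
First burn Δv₁ = |v_p − v₁| = 11.21 km/s.
Circular speed at r₂: v₂ = √(μ/r₂) = 11.14 km/s.
Transfer-orbit speed at r₂: v_a = √[μ(2/r₂ − 1/a_t)] = 5.040 km/s.
Second burn Δv₂ = |v₂ − v_a| = 6.100 km/s.
Δv = Δv₁ + Δv₂ = 11.21 + 6.100 = 17.31 km/s.

Δv = 17310 m/s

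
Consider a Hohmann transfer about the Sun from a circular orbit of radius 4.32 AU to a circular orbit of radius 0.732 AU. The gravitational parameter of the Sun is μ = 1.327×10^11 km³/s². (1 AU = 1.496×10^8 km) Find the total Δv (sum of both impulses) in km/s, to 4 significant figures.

In km: r₁ = 4.32 × 1.496×10^8 = 6.46272×10^8 km; r₂ = 0.732 × 1.496×10^8 = 1.095072×10^8 km.
Transfer-ellipse semi-major axis a_t = (r₁ + r₂)/2 = (6.46272×10^8 + 1.095072×10^8)/2 = 3.778896×10^8 km.
At r₁ the circular-orbit speed is v₁ = √(μ/r₁) = 14.33 km/s.
On the transfer ellipse at r₁, vis-viva gives v_a = √[μ(2/r₁ − 1/a_t)] = 7.714 km/s.
First burn Δv₁ = |v_a − v₁| = 6.616 km/s.
Circular speed at r₂: v₂ = √(μ/r₂) = 34.81 km/s.
Transfer-orbit speed at r₂: v_p = √[μ(2/r₂ − 1/a_t)] = 45.52 km/s.
Second burn Δv₂ = |v₂ − v_p| = 10.71 km/s.
Δv = Δv₁ + Δv₂ = 6.616 + 10.71 = 17.33 km/s.

Δv = 17.33 km/s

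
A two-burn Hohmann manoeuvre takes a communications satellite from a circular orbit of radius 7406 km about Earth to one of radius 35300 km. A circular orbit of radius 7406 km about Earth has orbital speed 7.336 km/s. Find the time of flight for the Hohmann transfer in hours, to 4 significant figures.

From the circular-orbit relation v² = μ/r at r = 7406 km: μ = v²r = (7.336)² × 7406 = 3.98568×10^5 km³/s².
Transfer-ellipse semi-major axis a_t = (r₁ + r₂)/2 = (7406 + 35300)/2 = 21353 km.
Transfer time t = π√(a_t³/μ) = π√((21353)³ / 3.98568×10^5) = 15527 s.
Converting: 15527 s ÷ 3600 s/hour = 4.313 hours.

t = 4.313 hours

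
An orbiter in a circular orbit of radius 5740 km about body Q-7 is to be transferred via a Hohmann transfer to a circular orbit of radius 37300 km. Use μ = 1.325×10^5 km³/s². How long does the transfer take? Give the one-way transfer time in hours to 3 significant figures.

The Hohmann ellipse has a_t = (r₁ + r₂)/2 = 21520 km.
Half the transfer-orbit period gives t = π√(a_t³/μ) = 27250 s.
Converting: 27250 s ÷ 3600 s/hour = 7.57 hours.

t = 7.57 hours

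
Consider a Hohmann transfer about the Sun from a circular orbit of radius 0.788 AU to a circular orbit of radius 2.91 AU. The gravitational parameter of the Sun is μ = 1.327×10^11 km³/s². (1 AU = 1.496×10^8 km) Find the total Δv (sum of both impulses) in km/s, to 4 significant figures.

In km: r₁ = 0.788 × 1.496×10^8 = 1.178848×10^8 km; r₂ = 2.91 × 1.496×10^8 = 4.35336×10^8 km.
The Hohmann ellipse has a_t = (r₁ + r₂)/2 = 2.766104×10^8 km.
Circular speed at r₁: v₁ = √(μ/r₁) = √(1.327×10^11/1.178848×10^8) = 33.5511 km/s.
On the transfer ellipse at r₁, vis-viva equation gives v_p = √[μ(2/r₁ − 1/a_t)] = 42.0905 km/s.
First burn Δv₁ = |v_p − v₁| = 8.539 km/s.
At r₂, v₂ = √(μ/r₂) = 17.459 km/s.
Transfer-orbit speed at r₂: v_a = √[μ(2/r₂ − 1/a_t)] = 11.398 km/s.
Second burn Δv₂ = |v₂ − v_a| = 6.061 km/s.
Total Δv = Δv₁ + Δv₂ = 14.60 km/s.

Δv = 14.60 km/s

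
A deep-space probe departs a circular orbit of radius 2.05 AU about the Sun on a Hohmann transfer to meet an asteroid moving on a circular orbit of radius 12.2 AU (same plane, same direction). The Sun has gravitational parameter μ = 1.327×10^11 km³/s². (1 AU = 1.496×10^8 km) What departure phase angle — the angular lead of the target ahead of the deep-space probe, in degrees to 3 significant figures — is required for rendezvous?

In km: r₁ = 2.05 × 1.496×10^8 = 3.0668×10^8 km; r₂ = 12.2 × 1.496×10^8 = 1.82512×10^9 km.
The Hohmann ellipse has a_t = (r₁ + r₂)/2 = 1.0659×10^9 km.
Transfer time t = π√(a_t³/μ) = 3.00116×10^8 s.
The target's mean motion on its circular orbit is ω₂ = √(μ/r₂³) = 4.67195×10^-9 rad/s.
Angle swept by the target during transfer: ω₂·t = 1.40213 rad = 80.34°.
The deep-space probe traverses 180° on the transfer ellipse, so the target must lead by 180° − 80.34° = 99.7°.

φ = 99.7°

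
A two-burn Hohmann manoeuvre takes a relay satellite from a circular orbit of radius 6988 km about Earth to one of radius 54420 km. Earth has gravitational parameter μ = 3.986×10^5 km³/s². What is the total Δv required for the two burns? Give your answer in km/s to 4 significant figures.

The Hohmann ellipse has a_t = (r₁ + r₂)/2 = 30704 km.
Circular speed at r₁: v₁ = √(μ/r₁) = √(3.986×10^5/6988) = 7.55253 km/s.
Transfer-orbit speed at r₁ (vis-viva equation): v_p = √[μ(2/r₁ − 1/a_t)] = 10.0548 km/s.
First burn Δv₁ = |v_p − v₁| = 2.5023 km/s.
Circular speed at r₂: v₂ = √(μ/r₂) = 2.7064 km/s.
Transfer-orbit speed at r₂: v_a = √[μ(2/r₂ − 1/a_t)] = 1.2911 km/s.
Second burn Δv₂ = |v₂ − v_a| = 1.4153 km/s.
Total Δv = Δv₁ + Δv₂ = 3.918 km/s.

Δv = 3.918 km/s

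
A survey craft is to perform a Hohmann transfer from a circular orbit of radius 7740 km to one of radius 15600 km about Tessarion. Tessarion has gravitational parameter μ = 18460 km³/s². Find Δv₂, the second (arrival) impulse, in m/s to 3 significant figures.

The Hohmann ellipse has a_t = (r₁ + r₂)/2 = 11670 km.
Circular speed at r = 15600 km: v_c = √(μ/r) = 1.0878 km/s.
Transfer-orbit speed at the same r (vis-viva, a = a_t): v_t = √[μ(2/r − 1/a_t)] = 0.88591 km/s.
Δv₂ = |v_t − v_c| = |0.88591 − 1.0878| = 0.2019 km/s.

Δv₂ = 202 m/s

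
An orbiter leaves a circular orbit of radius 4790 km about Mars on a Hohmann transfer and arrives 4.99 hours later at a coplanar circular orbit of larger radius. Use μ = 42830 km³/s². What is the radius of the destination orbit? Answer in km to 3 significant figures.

Transfer time t = 4.99 hours = 17964 s, and t = π√(a_t³/μ).
So a_t = (μ t²/π²)^(1/3) = (42830 × (17964)² / π²)^(1/3) = 11188 km.
Since a_t = (r₁ + r₂)/2, r₂ = 2a_t − r₁ = 2×11188 − 4790 = 17586 km.

r₂ = 17600 km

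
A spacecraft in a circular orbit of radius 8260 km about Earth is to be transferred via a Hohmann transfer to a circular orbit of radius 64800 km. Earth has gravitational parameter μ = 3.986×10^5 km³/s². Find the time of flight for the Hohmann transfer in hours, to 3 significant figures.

t = 9.65 hours

Semi-major axis of the transfer orbit: a_t = (8260 + 64800)/2 = 36530 km.
Transfer time t = π√(a_t³/μ) = π√((36530)³ / 3.986×10^5) = 34740 s.
Converting: 34740 s ÷ 3600 s/hour = 9.65 hours.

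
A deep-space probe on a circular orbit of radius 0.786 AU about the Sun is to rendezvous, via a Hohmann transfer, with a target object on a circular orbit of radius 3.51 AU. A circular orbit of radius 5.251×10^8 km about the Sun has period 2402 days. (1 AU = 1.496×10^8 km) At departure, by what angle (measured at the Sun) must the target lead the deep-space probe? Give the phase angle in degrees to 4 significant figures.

From Kepler's third law T² = 4π²r³/μ at r = 5.251×10^8 km, T = 2402 days = 2402 × 86400 s = 2.075328×10^8 s: μ = 4π²r³/T² = 1.32713×10^11 km³/s².
In km: r₁ = 0.786 × 1.496×10^8 = 1.175856×10^8 km; r₂ = 3.51 × 1.496×10^8 = 5.25096×10^8 km.
Transfer-ellipse semi-major axis a_t = (r₁ + r₂)/2 = (1.175856×10^8 + 5.25096×10^8)/2 = 3.213408×10^8 km.
Transfer time t = π√(a_t³/μ) = 4.968×10^7 s.
The target's mean motion on its circular orbit is ω₂ = √(μ/r₂³) = 3.028×10^-8 rad/s.
Angle swept by the target during transfer: ω₂·t = 1.504 rad = 86.17°.
Arrival is 180° from departure on the ellipse, so φ = 180° − 86.17° = 93.83°.

φ = 93.83°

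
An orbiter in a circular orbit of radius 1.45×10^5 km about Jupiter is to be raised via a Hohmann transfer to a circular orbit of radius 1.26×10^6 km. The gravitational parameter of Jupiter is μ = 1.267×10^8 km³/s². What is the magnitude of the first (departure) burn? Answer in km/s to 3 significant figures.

Semi-major axis of the transfer orbit: a_t = (1.450×10^5 + 1.260×10^6)/2 = 7.025×10^5 km.
On the circular orbit at r = 1.450×10^5 km, v_c = √(μ/r) = 29.56 km/s.
Vis-viva on the transfer ellipse at r = 1.450×10^5 km gives v_t = √[μ(2/r − 1/a_t)] = 39.59 km/s.
Δv₁ = |v_t − v_c| = |39.59 − 29.56| = 10.03 km/s.

Δv₁ = 10.0 km/s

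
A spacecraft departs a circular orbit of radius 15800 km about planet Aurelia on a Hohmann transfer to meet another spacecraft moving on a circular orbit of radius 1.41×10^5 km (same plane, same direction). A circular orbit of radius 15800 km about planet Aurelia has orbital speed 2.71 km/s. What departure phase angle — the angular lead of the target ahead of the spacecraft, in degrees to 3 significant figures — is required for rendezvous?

φ = 105°

From the circular-orbit relation v² = μ/r at r = 15800 km: μ = v²r = (2.71)² × 15800 = 1.16037×10^5 km³/s².
The Hohmann ellipse has a_t = (r₁ + r₂)/2 = 78400 km.
Transfer time t = π√(a_t³/μ) = 2.02454×10^5 s.
Target angular speed ω₂ = √(μ/r₂³) = 6.43382×10^-6 rad/s.
Angle swept by the target during transfer: ω₂·t = 1.3026 rad = 74.63°.
The spacecraft traverses 180° on the transfer ellipse, so the target must lead by 180° − 74.63° = 105°.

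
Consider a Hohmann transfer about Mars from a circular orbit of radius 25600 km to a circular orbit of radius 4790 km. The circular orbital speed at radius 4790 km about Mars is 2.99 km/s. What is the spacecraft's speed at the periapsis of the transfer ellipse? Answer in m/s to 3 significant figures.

From the circular-orbit relation v² = μ/r at r = 4790 km: μ = v²r = (2.99)² × 4790 = 42823.1 km³/s².
Transfer-ellipse semi-major axis a_t = (r₁ + r₂)/2 = (25600 + 4790)/2 = 15195 km.
At periapsis, r = 4790 km.
Vis-viva: v = √[μ(2/r − 1/a_t)] = √[42823.1 × (2/4790 − 1/15195)] = 3.881 km/s.

v = 3880 m/s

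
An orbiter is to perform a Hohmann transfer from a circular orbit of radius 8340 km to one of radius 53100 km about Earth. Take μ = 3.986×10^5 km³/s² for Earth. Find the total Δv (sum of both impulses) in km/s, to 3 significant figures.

The Hohmann ellipse has a_t = (r₁ + r₂)/2 = 30720 km.
At r₁ the circular-orbit speed is v₁ = √(μ/r₁) = 6.913 km/s.
Transfer-orbit speed at r₁ (vis-viva): v_p = √[μ(2/r₁ − 1/a_t)] = 9.089 km/s.
First burn Δv₁ = |v_p − v₁| = 2.176 km/s.
Circular speed at r₂: v₂ = √(μ/r₂) = 2.740 km/s.
Transfer-orbit speed at r₂: v_a = √[μ(2/r₂ − 1/a_t)] = 1.428 km/s.
Second burn Δv₂ = |v₂ − v_a| = 1.312 km/s.
Total Δv = Δv₁ + Δv₂ = 3.488 km/s.

Δv = 3.49 km/s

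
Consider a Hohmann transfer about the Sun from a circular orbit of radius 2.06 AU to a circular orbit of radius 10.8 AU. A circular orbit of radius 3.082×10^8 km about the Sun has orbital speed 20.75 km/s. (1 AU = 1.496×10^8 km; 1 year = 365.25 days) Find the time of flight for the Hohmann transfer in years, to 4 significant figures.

t = 8.153 years

From the circular-orbit relation v² = μ/r at r = 3.082×10^8 km: μ = v²r = (20.75)² × 3.082×10^8 = 1.32699×10^11 km³/s².
In km: r₁ = 2.06 × 1.496×10^8 = 3.08176×10^8 km; r₂ = 10.8 × 1.496×10^8 = 1.61568×10^9 km.
Transfer-ellipse semi-major axis a_t = (r₁ + r₂)/2 = (3.08176×10^8 + 1.61568×10^9)/2 = 9.61928×10^8 km.
Half the transfer-orbit period gives t = π√(a_t³/μ) = 2.573×10^8 s.
Converting: 2.573×10^8 s ÷ 3.15576×10^7 s/year (365.25 × 86400) = 8.153 years.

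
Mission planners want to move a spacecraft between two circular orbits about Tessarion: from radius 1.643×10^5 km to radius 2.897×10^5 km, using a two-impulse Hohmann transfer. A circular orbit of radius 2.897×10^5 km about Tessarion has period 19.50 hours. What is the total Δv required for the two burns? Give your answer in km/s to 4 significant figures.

From Kepler's third law T² = 4π²r³/μ at r = 2.897×10^5 km, T = 19.50 hours = 19.50 × 3600 s = 70200 s: μ = 4π²r³/T² = 1.94774×10^8 km³/s².
The Hohmann ellipse has a_t = (r₁ + r₂)/2 = 2.270×10^5 km.
Circular speed at r₁: v₁ = √(μ/r₁) = √(1.94774×10^8/1.643×10^5) = 34.4308 km/s.
On the transfer ellipse at r₁, vis-viva equation gives v_p = √[μ(2/r₁ − 1/a_t)] = 38.8963 km/s.
First burn Δv₁ = |v_p − v₁| = 4.4655 km/s.
At r₂, v₂ = √(μ/r₂) = 25.92933 km/s.
Transfer-orbit speed at r₂: v_a = √[μ(2/r₂ − 1/a_t)] = 22.05957 km/s.
Second burn Δv₂ = |v₂ − v_a| = 3.8698 km/s.
Δv = Δv₁ + Δv₂ = 4.4655 + 3.8698 = 8.335 km/s.

Δv = 8.335 km/s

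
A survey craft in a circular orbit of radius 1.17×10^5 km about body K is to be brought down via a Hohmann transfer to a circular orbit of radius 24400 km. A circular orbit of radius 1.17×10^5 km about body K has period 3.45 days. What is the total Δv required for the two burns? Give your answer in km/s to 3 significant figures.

From Kepler's third law T² = 4π²r³/μ at r = 1.17×10^5 km, T = 3.45 days = 3.45 × 86400 s = 2.9808×10^5 s: μ = 4π²r³/T² = 7.11626×10^5 km³/s².
The Hohmann ellipse has a_t = (r₁ + r₂)/2 = 70700 km.
Circular speed at r₁: v₁ = √(μ/r₁) = √(7.11626×10^5/1.170×10^5) = 2.466 km/s.
On the transfer ellipse at r₁, v² = μ(2/r − 1/a) gives v_a = √[μ(2/r₁ − 1/a_t)] = 1.449 km/s.
First burn Δv₁ = |v_a − v₁| = 1.017 km/s.
At r₂, v₂ = √(μ/r₂) = 5.400 km/s.
Transfer-orbit speed at r₂: v_p = √[μ(2/r₂ − 1/a_t)] = 6.947 km/s.
Second burn Δv₂ = |v₂ − v_p| = 1.547 km/s.
Total Δv = Δv₁ + Δv₂ = 2.564 km/s.

Δv = 2.56 km/s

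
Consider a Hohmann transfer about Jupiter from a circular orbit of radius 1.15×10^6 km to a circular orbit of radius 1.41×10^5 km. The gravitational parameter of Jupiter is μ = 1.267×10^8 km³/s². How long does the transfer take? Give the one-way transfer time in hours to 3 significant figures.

t = 40.2 hours

Semi-major axis of the transfer orbit: a_t = (1.150×10^6 + 1.410×10^5)/2 = 6.455×10^5 km.
Half the transfer-orbit period gives t = π√(a_t³/μ) = 1.447×10^5 s.
Converting: 1.447×10^5 s ÷ 3600 s/hour = 40.2 hours.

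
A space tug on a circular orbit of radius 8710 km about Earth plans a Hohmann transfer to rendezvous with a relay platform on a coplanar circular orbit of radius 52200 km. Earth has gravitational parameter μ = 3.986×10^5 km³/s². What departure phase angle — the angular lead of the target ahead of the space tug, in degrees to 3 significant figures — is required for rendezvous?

φ = 99.8°

Transfer-ellipse semi-major axis a_t = (r₁ + r₂)/2 = (8710 + 52200)/2 = 30455 km.
The half-period of the transfer ellipse is t = π√(a_t³/μ) = 26450 s.
Target angular speed ω₂ = √(μ/r₂³) = 5.294×10^-5 rad/s.
Angle swept by the target during transfer: ω₂·t = 1.400 rad = 80.21°.
Arrival is 180° from departure on the ellipse, so φ = 180° − 80.21° = 99.8°.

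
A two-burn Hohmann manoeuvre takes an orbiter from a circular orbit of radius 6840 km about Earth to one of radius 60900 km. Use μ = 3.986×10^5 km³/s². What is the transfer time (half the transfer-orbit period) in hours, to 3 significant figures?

t = 8.62 hours

Transfer-ellipse semi-major axis a_t = (r₁ + r₂)/2 = (6840 + 60900)/2 = 33870 km.
Half the transfer-orbit period gives t = π√(a_t³/μ) = 31020 s.
Converting: 31020 s ÷ 3600 s/hour = 8.62 hours.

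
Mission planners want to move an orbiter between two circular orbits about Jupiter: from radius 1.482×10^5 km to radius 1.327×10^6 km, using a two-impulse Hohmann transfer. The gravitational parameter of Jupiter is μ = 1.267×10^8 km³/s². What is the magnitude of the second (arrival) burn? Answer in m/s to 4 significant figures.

Δv₂ = 5391 m/s

The Hohmann ellipse has a_t = (r₁ + r₂)/2 = 7.376×10^5 km.
On the circular orbit at r = 1.327×10^6 km, v_c = √(μ/r) = 9.771 km/s.
Vis-viva on the transfer ellipse at r = 1.327×10^6 km gives v_t = √[μ(2/r − 1/a_t)] = 4.380 km/s.
Δv₂ = |v_t − v_c| = |4.380 − 9.771| = 5.391 km/s.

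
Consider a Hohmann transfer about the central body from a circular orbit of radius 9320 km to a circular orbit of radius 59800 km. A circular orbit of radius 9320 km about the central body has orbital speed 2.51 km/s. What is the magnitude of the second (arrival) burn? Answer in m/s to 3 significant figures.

From the circular-orbit relation v² = μ/r at r = 9320 km: μ = v²r = (2.51)² × 9320 = 58716.9 km³/s².
The Hohmann ellipse has a_t = (r₁ + r₂)/2 = 34560 km.
On the circular orbit at r = 59800 km, v_c = √(μ/r) = 0.9909 km/s.
Transfer-orbit speed at the same r (vis-viva, a = a_t): v_t = √[μ(2/r − 1/a_t)] = 0.5146 km/s.
Δv₂ = |v_t − v_c| = |0.5146 − 0.9909| = 0.4763 km/s.

Δv₂ = 476 m/s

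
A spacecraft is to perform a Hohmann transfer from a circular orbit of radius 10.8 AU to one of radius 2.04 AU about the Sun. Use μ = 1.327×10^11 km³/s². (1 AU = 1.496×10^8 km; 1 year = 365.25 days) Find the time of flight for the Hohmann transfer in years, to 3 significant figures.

t = 8.13 years

In km: r₁ = 10.8 × 1.496×10^8 = 1.61568×10^9 km; r₂ = 2.04 × 1.496×10^8 = 3.05184×10^8 km.
The Hohmann ellipse has a_t = (r₁ + r₂)/2 = 9.60432×10^8 km.
Half the transfer-orbit period gives t = π√(a_t³/μ) = 2.567×10^8 s.
Converting: 2.567×10^8 s ÷ 3.15576×10^7 s/year (365.25 × 86400) = 8.13 years.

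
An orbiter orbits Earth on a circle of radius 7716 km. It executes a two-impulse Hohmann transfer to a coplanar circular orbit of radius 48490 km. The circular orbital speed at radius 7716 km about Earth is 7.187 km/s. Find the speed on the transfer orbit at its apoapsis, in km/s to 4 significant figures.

From the circular-orbit relation v² = μ/r at r = 7716 km: μ = v²r = (7.187)² × 7716 = 3.98554×10^5 km³/s².
The Hohmann ellipse has a_t = (r₁ + r₂)/2 = 28103 km.
The apoapsis of the transfer ellipse is at r = 48490 km.
From the vis-viva equation, v = √[μ(2/r − 1/a_t)] = 1.502 km/s.

v = 1.502 km/s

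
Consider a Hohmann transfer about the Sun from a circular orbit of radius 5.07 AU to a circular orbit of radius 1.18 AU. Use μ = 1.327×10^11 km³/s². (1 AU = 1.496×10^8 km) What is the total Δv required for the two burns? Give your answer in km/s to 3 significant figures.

In km: r₁ = 5.07 × 1.496×10^8 = 7.58472×10^8 km; r₂ = 1.18 × 1.496×10^8 = 1.76528×10^8 km.
Semi-major axis of the transfer orbit: a_t = (7.58472×10^8 + 1.76528×10^8)/2 = 4.675×10^8 km.
Circular speed at r₁: v₁ = √(μ/r₁) = √(1.327×10^11/7.58472×10^8) = 13.227 km/s.
Transfer-orbit speed at r₁ (v² = μ(2/r − 1/a)): v_a = √[μ(2/r₁ − 1/a_t)] = 8.1280 km/s.
First burn Δv₁ = |v_a − v₁| = 5.099 km/s.
At r₂, v₂ = √(μ/r₂) = 27.418 km/s.
Transfer-orbit speed at r₂: v_p = √[μ(2/r₂ − 1/a_t)] = 34.923 km/s.
Second burn Δv₂ = |v₂ − v_p| = 7.505 km/s.
Total Δv = Δv₁ + Δv₂ = 12.60 km/s.

Δv = 12.6 km/s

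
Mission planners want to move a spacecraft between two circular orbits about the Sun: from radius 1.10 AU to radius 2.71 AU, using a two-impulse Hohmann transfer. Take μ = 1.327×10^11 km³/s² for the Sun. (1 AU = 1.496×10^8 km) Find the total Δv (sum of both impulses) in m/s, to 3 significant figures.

Δv = 9820 m/s

In km: r₁ = 1.10 × 1.496×10^8 = 1.6456×10^8 km; r₂ = 2.71 × 1.496×10^8 = 4.05416×10^8 km.
Semi-major axis of the transfer orbit: a_t = (1.6456×10^8 + 4.05416×10^8)/2 = 2.84988×10^8 km.
At r₁ the circular-orbit speed is v₁ = √(μ/r₁) = 28.397 km/s.
On the transfer ellipse at r₁, vis-viva equation gives v_p = √[μ(2/r₁ − 1/a_t)] = 33.870 km/s.
First burn Δv₁ = |v_p − v₁| = 5.473 km/s.
At r₂, v₂ = √(μ/r₂) = 18.092 km/s.
Transfer-orbit speed at r₂: v_a = √[μ(2/r₂ − 1/a_t)] = 13.748 km/s.
Second burn Δv₂ = |v₂ − v_a| = 4.344 km/s.
Δv = Δv₁ + Δv₂ = 5.473 + 4.344 = 9.817 km/s.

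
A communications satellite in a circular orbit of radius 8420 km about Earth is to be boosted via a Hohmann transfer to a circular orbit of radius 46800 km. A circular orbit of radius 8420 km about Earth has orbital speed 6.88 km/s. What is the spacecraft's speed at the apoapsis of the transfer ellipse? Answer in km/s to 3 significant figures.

v = 1.61 km/s

From the circular-orbit relation v² = μ/r at r = 8420 km: μ = v²r = (6.88)² × 8420 = 3.98556×10^5 km³/s².
Semi-major axis of the transfer orbit: a_t = (8420 + 46800)/2 = 27610 km.
The apoapsis of the transfer ellipse is at r = 46800 km.
Vis-viva: v = √[μ(2/r − 1/a_t)] = √[3.98556×10^5 × (2/46800 − 1/27610)] = 1.612 km/s.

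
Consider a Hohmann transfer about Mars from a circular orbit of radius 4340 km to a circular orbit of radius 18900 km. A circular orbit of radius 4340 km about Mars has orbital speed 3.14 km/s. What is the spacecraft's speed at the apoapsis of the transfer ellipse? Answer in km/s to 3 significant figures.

From the circular-orbit relation v² = μ/r at r = 4340 km: μ = v²r = (3.14)² × 4340 = 42790.7 km³/s².
Transfer-ellipse semi-major axis a_t = (r₁ + r₂)/2 = (4340 + 18900)/2 = 11620 km.
The apoapsis of the transfer ellipse is at r = 18900 km.
From the vis-viva equation, v = √[μ(2/r − 1/a_t)] = 0.9196 km/s.

v = 0.920 km/s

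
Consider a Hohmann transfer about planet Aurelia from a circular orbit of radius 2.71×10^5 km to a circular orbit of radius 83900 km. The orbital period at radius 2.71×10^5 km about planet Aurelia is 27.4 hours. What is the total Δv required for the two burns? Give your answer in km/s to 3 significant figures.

From Kepler's third law T² = 4π²r³/μ at r = 2.71×10^5 km, T = 27.4 hours = 27.4 × 3600 s = 98640 s: μ = 4π²r³/T² = 8.07535×10^7 km³/s².
The Hohmann ellipse has a_t = (r₁ + r₂)/2 = 1.7745×10^5 km.
Circular speed at r₁: v₁ = √(μ/r₁) = √(8.07535×10^7/2.710×10^5) = 17.26220 km/s.
On the transfer ellipse at r₁, v² = μ(2/r − 1/a) gives v_a = √[μ(2/r₁ − 1/a_t)] = 11.86968 km/s.
First burn Δv₁ = |v_a − v₁| = 5.393 km/s.
Circular speed at r₂: v₂ = √(μ/r₂) = 31.024 km/s.
Transfer-orbit speed at r₂: v_p = √[μ(2/r₂ − 1/a_t)] = 38.339 km/s.
Second burn Δv₂ = |v₂ − v_p| = 7.315 km/s.
Total Δv = Δv₁ + Δv₂ = 12.71 km/s.

Δv = 12.7 km/s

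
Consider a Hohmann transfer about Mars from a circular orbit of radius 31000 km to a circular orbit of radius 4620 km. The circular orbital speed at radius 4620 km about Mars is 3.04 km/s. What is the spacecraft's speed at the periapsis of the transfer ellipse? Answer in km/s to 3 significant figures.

From the circular-orbit relation v² = μ/r at r = 4620 km: μ = v²r = (3.04)² × 4620 = 42696.2 km³/s².
Transfer-ellipse semi-major axis a_t = (r₁ + r₂)/2 = (31000 + 4620)/2 = 17810 km.
The periapsis of the transfer ellipse is at r = 4620 km.
Vis-viva: v = √[μ(2/r − 1/a_t)] = √[42696.2 × (2/4620 − 1/17810)] = 4.011 km/s.

v = 4.01 km/s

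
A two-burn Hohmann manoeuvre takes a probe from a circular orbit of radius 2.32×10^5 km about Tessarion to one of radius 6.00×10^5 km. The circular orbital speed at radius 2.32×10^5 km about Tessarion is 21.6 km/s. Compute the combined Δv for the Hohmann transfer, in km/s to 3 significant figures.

From the circular-orbit relation v² = μ/r at r = 2.32×10^5 km: μ = v²r = (21.6)² × 2.32×10^5 = 1.08242×10^8 km³/s².
The Hohmann ellipse has a_t = (r₁ + r₂)/2 = 4.160×10^5 km.
Circular speed at r₁: v₁ = √(μ/r₁) = √(1.08242×10^8/2.320×10^5) = 21.600 km/s.
Transfer-orbit speed at r₁ (vis-viva): v_p = √[μ(2/r₁ − 1/a_t)] = 25.941 km/s.
First burn Δv₁ = |v_p − v₁| = 4.341 km/s.
At r₂, v₂ = √(μ/r₂) = 13.431 km/s.
Transfer-orbit speed at r₂: v_a = √[μ(2/r₂ − 1/a_t)] = 10.030 km/s.
Second burn Δv₂ = |v₂ − v_a| = 3.401 km/s.
Δv = Δv₁ + Δv₂ = 4.341 + 3.401 = 7.742 km/s.

Δv = 7.74 km/s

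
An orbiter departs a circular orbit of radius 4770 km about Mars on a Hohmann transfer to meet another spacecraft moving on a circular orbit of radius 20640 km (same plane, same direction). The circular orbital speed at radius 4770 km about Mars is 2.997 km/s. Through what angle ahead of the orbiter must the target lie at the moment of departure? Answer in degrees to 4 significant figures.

From the circular-orbit relation v² = μ/r at r = 4770 km: μ = v²r = (2.997)² × 4770 = 42844.2 km³/s².
The Hohmann ellipse has a_t = (r₁ + r₂)/2 = 12705 km.
The half-period of the transfer ellipse is t = π√(a_t³/μ) = 21735 s.
The target's mean motion on its circular orbit is ω₂ = √(μ/r₂³) = 6.9804×10^-5 rad/s.
Angle swept by the target during transfer: ω₂·t = 1.5172 rad = 86.93°.
The orbiter traverses 180° on the transfer ellipse, so the target must lead by 180° − 86.93° = 93.07°.

φ = 93.07°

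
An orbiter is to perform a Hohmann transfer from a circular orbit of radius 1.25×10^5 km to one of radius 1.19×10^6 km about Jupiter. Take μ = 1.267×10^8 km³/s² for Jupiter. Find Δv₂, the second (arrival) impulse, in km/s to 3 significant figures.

The Hohmann ellipse has a_t = (r₁ + r₂)/2 = 6.575×10^5 km.
Circular speed at r = 1.190×10^6 km: v_c = √(μ/r) = 10.318 km/s.
Vis-viva on the transfer ellipse at r = 1.190×10^6 km gives v_t = √[μ(2/r − 1/a_t)] = 4.4991 km/s.
Δv₂ = |v_t − v_c| = |4.4991 − 10.318| = 5.819 km/s.

Δv₂ = 5.82 km/s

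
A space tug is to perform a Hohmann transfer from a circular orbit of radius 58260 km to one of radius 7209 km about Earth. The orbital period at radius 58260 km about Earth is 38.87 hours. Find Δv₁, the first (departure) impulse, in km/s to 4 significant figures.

Δv₁ = 1.388 km/s

From Kepler's third law T² = 4π²r³/μ at r = 58260 km, T = 38.87 hours = 38.87 × 3600 s = 1.39932×10^5 s: μ = 4π²r³/T² = 3.98692×10^5 km³/s².
The Hohmann ellipse has a_t = (r₁ + r₂)/2 = 32734.5 km.
On the circular orbit at r = 58260 km, v_c = √(μ/r) = 2.616 km/s.
Transfer-orbit speed at the same r (vis-viva, a = a_t): v_t = √[μ(2/r − 1/a_t)] = 1.228 km/s.
Δv₁ = |v_t − v_c| = |1.228 − 2.616| = 1.388 km/s.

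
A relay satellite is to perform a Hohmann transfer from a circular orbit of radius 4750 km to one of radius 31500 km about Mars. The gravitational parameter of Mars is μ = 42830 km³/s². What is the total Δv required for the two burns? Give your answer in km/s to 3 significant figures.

Transfer-ellipse semi-major axis a_t = (r₁ + r₂)/2 = (4750 + 31500)/2 = 18125 km.
Circular speed at r₁: v₁ = √(μ/r₁) = √(42830/4750) = 3.0028 km/s.
Transfer-orbit speed at r₁ (vis-viva equation): v_p = √[μ(2/r₁ − 1/a_t)] = 3.9586 km/s.
First burn Δv₁ = |v_p − v₁| = 0.9558 km/s.
Circular speed at r₂: v₂ = √(μ/r₂) = 1.166 km/s.
Transfer-orbit speed at r₂: v_a = √[μ(2/r₂ − 1/a_t)] = 0.5969 km/s.
Second burn Δv₂ = |v₂ − v_a| = 0.5691 km/s.
Total Δv = Δv₁ + Δv₂ = 1.525 km/s.

Δv = 1.52 km/s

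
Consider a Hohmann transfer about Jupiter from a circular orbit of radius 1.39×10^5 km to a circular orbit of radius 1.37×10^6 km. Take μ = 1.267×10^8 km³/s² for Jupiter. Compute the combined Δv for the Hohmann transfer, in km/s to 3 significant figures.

Transfer-ellipse semi-major axis a_t = (r₁ + r₂)/2 = (1.390×10^5 + 1.370×10^6)/2 = 7.545×10^5 km.
At r₁ the circular-orbit speed is v₁ = √(μ/r₁) = 30.19 km/s.
Transfer-orbit speed at r₁ (vis-viva): v_p = √[μ(2/r₁ − 1/a_t)] = 40.68 km/s.
First burn Δv₁ = |v_p − v₁| = 10.49 km/s.
Circular speed at r₂: v₂ = √(μ/r₂) = 9.617 km/s.
Transfer-orbit speed at r₂: v_a = √[μ(2/r₂ − 1/a_t)] = 4.128 km/s.
Second burn Δv₂ = |v₂ − v_a| = 5.489 km/s.
Total Δv = Δv₁ + Δv₂ = 15.98 km/s.

Δv = 16.0 km/s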